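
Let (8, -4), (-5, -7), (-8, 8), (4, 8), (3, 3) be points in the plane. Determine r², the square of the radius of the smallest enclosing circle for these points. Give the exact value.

28925/289

By Welzl's lemma the MEC is supported by two points (diametrically opposite) or three points (on a circumcircle).
The minimum enclosing circle is determined by three boundary points: (8, -4), (-5, -7), (-8, 8).
Their circumcentre is (-3/17, 30/17) with r² = 28925/289.
The farthest remaining point (4, 8) is at distance² 16277/289 ≤ 28925/289.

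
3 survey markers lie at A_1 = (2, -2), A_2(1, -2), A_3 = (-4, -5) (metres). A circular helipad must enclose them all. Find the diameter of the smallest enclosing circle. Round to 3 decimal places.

Side lengths²: A_1A_2² = 1, A_1A_3² = 45, A_2A_3² = 34.
Since A_1A_3² = 45 ≥ 34 + 1 = 35, the angle opposite A_1A_3 is not acute, so the smallest enclosing circle has A_1A_3 as diameter.
Centre = midpoint of A_1A_3 = (-1, -3.5), r² = 45/4 = 11.25.
Diameter = 2r = 2√(11.25) ≈ 6.708.

6.708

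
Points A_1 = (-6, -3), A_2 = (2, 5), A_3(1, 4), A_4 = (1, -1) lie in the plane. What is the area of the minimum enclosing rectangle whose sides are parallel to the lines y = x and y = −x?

40

In coordinates u = x + y, v = x − y the rectangle is axis-aligned; the map (x,y)→(u,v) scales areas by 2.
u-values: -9, 7, 5, 0; range = 7 − (-9) = 16.
v-values: -3, -3, -3, 2; range = 2 − (-3) = 5.
Area = (16 × 5) / 2 = 40.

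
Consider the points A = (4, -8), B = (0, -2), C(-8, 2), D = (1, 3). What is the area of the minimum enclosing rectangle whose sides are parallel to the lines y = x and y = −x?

110

In coordinates u = x + y, v = x − y the rectangle is axis-aligned; the map (x,y)→(u,v) scales areas by 2.
u-values: -4, -2, -6, 4; range = 4 − (-6) = 10.
v-values: 12, 2, -10, -2; range = 12 − (-10) = 22.
Area = (10 × 22) / 2 = 110.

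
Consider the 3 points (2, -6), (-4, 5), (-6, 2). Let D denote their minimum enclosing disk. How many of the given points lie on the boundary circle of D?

Call the three points A, B, C in the order given.
Side lengths²: AB² = 157, AC² = 128, BC² = 13.
Since AB² = 157 ≥ 128 + 13 = 141, the angle opposite AB is not acute, so the smallest enclosing circle has AB as diameter.
Centre = midpoint of AB = (-1, -0.5), r² = 157/4 = 39.25.
The points at distance exactly r from the centre are (2, -6), (-4, 5) — 2 points.

2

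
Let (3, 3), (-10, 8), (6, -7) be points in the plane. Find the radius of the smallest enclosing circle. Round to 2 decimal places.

Call the three points A, B, C in the order given.
Side lengths²: AB² = 194, AC² = 109, BC² = 481.
Since BC² = 481 ≥ 194 + 109 = 303, the angle opposite BC is not acute, so the smallest enclosing circle has BC as diameter.
Centre = midpoint of BC = (-2, 0.5), r² = 481/4 = 120.25.
r = √(120.25) ≈ 10.97.

10.97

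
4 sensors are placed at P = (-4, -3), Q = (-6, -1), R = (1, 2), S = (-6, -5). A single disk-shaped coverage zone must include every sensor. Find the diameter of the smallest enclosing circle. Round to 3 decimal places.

9.899

By Welzl's lemma the MEC is supported by two points (diametrically opposite) or three points (on a circumcircle).
The farthest pair is R–S with squared distance 98. The circle on this segment as diameter has centre (-2.5, -1.5) and r² = 98/4 = 24.5.
Check P: distance² to centre = 4.5 ≤ 24.5, so it lies inside.
All remaining points lie in this disk, and no smaller disk contains both endpoints, so this is the minimum enclosing circle.
Diameter = 2r = 2√(24.5) ≈ 9.899.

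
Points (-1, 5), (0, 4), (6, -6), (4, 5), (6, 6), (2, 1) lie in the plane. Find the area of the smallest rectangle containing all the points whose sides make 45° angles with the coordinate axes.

108

In coordinates u = x + y, v = x − y the rectangle is axis-aligned; the map (x,y)→(u,v) scales areas by 2.
u-values: 4, 4, 0, 9, 12, 3; range = 12 − 0 = 12.
v-values: -6, -4, 12, -1, 0, 1; range = 12 − (-6) = 18.
Area = (12 × 18) / 2 = 108.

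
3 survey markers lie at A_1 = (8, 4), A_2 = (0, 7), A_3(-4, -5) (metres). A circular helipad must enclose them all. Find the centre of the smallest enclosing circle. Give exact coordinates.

(11/6, -5/18)

Side lengths²: A_1A_2² = 73, A_1A_3² = 225, A_2A_3² = 160.
Since A_1A_3² = 225 < 160 + 73 = 233, the triangle is acute, so the smallest enclosing circle is the circumcircle.
Circumcentre = (11/6, -5/18), r² = 9125/162.
Centre = (11/6, -5/18).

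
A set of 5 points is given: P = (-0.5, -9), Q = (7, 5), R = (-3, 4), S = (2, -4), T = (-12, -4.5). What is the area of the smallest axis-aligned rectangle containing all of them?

x ranges over [-12, 7], width 19.
y ranges over [-9, 5], height 14.
Area = 19 × 14 = 266.

266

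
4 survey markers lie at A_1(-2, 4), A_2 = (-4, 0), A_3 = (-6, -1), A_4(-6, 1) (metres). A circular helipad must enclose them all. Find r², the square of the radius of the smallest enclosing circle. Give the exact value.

10.25

The minimum enclosing circle of a finite set is fixed by two of the points (as a diameter) or three (as a circumcircle).
The farthest pair is A_1–A_3 with squared distance 41. The circle on this segment as diameter has centre (-4, 1.5) and r² = 41/4 = 10.25.
Check A_2: distance² to centre = 2.25 ≤ 10.25, so it lies inside.
All remaining points lie in this disk, and no smaller disk contains both endpoints, so this is the minimum enclosing circle.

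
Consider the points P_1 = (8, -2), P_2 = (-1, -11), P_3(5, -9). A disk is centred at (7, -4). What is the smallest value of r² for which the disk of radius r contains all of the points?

113

The required radius is the distance from (7, -4) to the farthest point.
Squared distances: 5, 113, 29.
Maximum is 113, attained at P_2.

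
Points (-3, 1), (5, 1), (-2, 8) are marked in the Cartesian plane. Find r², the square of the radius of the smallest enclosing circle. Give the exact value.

Call the three points A, B, C in the order given.
Side lengths²: AB² = 64, AC² = 50, BC² = 98.
Since BC² = 98 < 64 + 50 = 114, the triangle is acute, so the smallest enclosing circle is the circumcircle.
Circumcentre = (1, 4), r² = 25.

25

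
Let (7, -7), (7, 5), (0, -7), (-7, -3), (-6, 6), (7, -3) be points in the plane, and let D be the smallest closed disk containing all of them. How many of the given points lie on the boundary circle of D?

2

A smallest enclosing disk is always determined by at most three of the input points on its boundary.
The farthest pair is (7, -7)–(-6, 6) with squared distance 338. The circle on this segment as diameter has centre (0.5, -0.5) and r² = 338/4 = 84.5.
Check (7, 5): distance² to centre = 72.5 ≤ 84.5, so it lies inside.
All remaining points lie in this disk, and no smaller disk contains both endpoints, so this is the minimum enclosing circle.
The points at distance exactly r from the centre are (7, -7), (-6, 6) — 2 points.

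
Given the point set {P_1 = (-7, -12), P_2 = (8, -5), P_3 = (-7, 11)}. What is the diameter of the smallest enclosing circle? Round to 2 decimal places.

24.20

Side lengths²: P_1P_2² = 274, P_1P_3² = 529, P_2P_3² = 481.
Since P_1P_3² = 529 < 481 + 274 = 755, the triangle is acute, so the smallest enclosing circle is the circumcircle.
Circumcentre = (-97/30, -0.5), r² = 65897/450.
Diameter = 2r = 2√(65897/450) ≈ 24.20.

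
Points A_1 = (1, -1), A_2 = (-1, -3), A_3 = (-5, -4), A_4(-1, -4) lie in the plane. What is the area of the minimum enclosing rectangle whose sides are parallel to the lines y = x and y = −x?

18

In coordinates u = x + y, v = x − y the rectangle is axis-aligned; the map (x,y)→(u,v) scales areas by 2.
u-values: 0, -4, -9, -5; range = 0 − (-9) = 9.
v-values: 2, 2, -1, 3; range = 3 − (-1) = 4.
Area = (9 × 4) / 2 = 18.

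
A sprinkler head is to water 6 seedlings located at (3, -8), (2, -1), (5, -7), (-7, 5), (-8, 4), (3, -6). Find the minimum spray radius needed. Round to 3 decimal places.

The minimum enclosing circle of a finite set is fixed by two of the points (as a diameter) or three (as a circumcircle).
The farthest pair is (5, -7)–(-8, 4) with squared distance 290. The circle on this segment as diameter has centre (-1.5, -1.5) and r² = 290/4 = 72.5.
Check (3, -8): distance² to centre = 62.5 ≤ 72.5, so it lies inside.
All remaining points lie in this disk, and no smaller disk contains both endpoints, so this is the minimum enclosing circle.
r = √(72.5) ≈ 8.515.

8.515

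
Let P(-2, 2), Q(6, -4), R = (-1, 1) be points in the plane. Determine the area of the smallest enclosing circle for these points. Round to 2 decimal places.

78.54

Side lengths²: PQ² = 100, PR² = 2, QR² = 74.
Since PQ² = 100 ≥ 74 + 2 = 76, the angle opposite PQ is not acute, so the smallest enclosing circle has PQ as diameter.
Centre = midpoint of PQ = (2, -1), r² = 100/4 = 25.
Area = π·r² = π·25 ≈ 78.54.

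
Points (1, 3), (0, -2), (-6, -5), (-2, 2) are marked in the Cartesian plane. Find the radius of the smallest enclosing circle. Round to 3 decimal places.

5.315

The minimum enclosing circle of a finite set is fixed by two of the points (as a diameter) or three (as a circumcircle).
The farthest pair is (1, 3)–(-6, -5) with squared distance 113. The circle on this segment as diameter has centre (-2.5, -1) and r² = 113/4 = 28.25.
Check (0, -2): distance² to centre = 7.25 ≤ 28.25, so it lies inside.
All remaining points lie in this disk, and no smaller disk contains both endpoints, so this is the minimum enclosing circle.
r = √(28.25) ≈ 5.315.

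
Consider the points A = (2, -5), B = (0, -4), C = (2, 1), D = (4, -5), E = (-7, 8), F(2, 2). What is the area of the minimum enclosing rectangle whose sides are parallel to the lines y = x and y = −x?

96

In coordinates u = x + y, v = x − y the rectangle is axis-aligned; the map (x,y)→(u,v) scales areas by 2.
u-values: -3, -4, 3, -1, 1, 4; range = 4 − (-4) = 8.
v-values: 7, 4, 1, 9, -15, 0; range = 9 − (-15) = 24.
Area = (8 × 24) / 2 = 96.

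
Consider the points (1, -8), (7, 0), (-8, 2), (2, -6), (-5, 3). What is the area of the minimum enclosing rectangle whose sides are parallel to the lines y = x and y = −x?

133

In coordinates u = x + y, v = x − y the rectangle is axis-aligned; the map (x,y)→(u,v) scales areas by 2.
u-values: -7, 7, -6, -4, -2; range = 7 − (-7) = 14.
v-values: 9, 7, -10, 8, -8; range = 9 − (-10) = 19.
Area = (14 × 19) / 2 = 133.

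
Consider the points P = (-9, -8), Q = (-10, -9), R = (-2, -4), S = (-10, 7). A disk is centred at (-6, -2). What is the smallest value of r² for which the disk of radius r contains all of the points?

The required radius is the distance from (-6, -2) to the farthest point.
Squared distances: 45, 65, 20, 97.
Maximum is 97, attained at S.

97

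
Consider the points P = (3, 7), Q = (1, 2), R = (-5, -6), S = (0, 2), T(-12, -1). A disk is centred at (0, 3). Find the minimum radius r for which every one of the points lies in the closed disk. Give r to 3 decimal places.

The required radius is the distance from (0, 3) to the farthest point.
Squared distances: 25, 2, 106, 1, 160.
Maximum is 160, attained at T.
r = √160 ≈ 12.649.

12.649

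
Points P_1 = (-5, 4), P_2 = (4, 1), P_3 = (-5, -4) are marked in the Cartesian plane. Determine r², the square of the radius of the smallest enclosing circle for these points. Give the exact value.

Side lengths²: P_1P_2² = 90, P_1P_3² = 64, P_2P_3² = 106.
Since P_2P_3² = 106 < 90 + 64 = 154, the triangle is acute, so the smallest enclosing circle is the circumcircle.
Circumcentre = (-4/3, 0), r² = 265/9.

265/9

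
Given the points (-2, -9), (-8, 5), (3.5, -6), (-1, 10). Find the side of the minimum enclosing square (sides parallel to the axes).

The bounding box has width 11.5 and height 19.
An axis-aligned square enclosing the set must have side ≥ max(width, height).
So the minimum side is max(11.5, 19) = 19.

19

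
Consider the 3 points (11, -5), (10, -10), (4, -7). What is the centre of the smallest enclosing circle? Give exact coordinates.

Call the three points A, B, C in the order given.
Side lengths²: AB² = 26, AC² = 53, BC² = 45.
Since AC² = 53 < 45 + 26 = 71, the triangle is acute, so the smallest enclosing circle is the circumcircle.
Circumcentre = (171/22, -153/22), r² = 3445/242.
Centre = (171/22, -153/22).

(171/22, -153/22)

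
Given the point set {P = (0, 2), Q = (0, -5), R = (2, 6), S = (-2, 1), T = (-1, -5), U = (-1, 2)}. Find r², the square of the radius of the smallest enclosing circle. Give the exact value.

By Welzl's lemma the MEC is supported by two points (diametrically opposite) or three points (on a circumcircle).
The farthest pair is R–T with squared distance 130. The circle on this segment as diameter has centre (0.5, 0.5) and r² = 130/4 = 32.5.
Check P: distance² to centre = 2.5 ≤ 32.5, so it lies inside.
All remaining points lie in this disk, and no smaller disk contains both endpoints, so this is the minimum enclosing circle.

32.5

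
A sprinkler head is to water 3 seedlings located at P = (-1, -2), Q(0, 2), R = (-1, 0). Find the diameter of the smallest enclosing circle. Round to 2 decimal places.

Side lengths²: PQ² = 17, PR² = 4, QR² = 5.
Since PQ² = 17 ≥ 5 + 4 = 9, the angle opposite PQ is not acute, so the smallest enclosing circle has PQ as diameter.
Centre = midpoint of PQ = (-0.5, 0), r² = 17/4 = 4.25.
Diameter = 2r = 2√(4.25) ≈ 4.12.

4.12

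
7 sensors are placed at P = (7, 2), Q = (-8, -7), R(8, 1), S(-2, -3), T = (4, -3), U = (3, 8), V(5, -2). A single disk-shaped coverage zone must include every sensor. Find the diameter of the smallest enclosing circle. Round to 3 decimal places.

18.832

A smallest enclosing disk is always determined by at most three of the input points on its boundary.
The minimum enclosing circle is determined by three boundary points: Q, R, U.
Their circumcentre is (-25/19, -7/19) with r² = 32005/361.
The farthest remaining point P is at distance² 26989/361 ≤ 32005/361.
Diameter = 2r = 2√(32005/361) ≈ 18.832.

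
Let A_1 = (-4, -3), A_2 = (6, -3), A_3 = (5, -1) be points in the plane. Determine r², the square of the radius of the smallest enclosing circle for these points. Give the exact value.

Side lengths²: A_1A_2² = 100, A_1A_3² = 85, A_2A_3² = 5.
Since A_1A_2² = 100 ≥ 85 + 5 = 90, the angle opposite A_1A_2 is not acute, so the smallest enclosing circle has A_1A_2 as diameter.
Centre = midpoint of A_1A_2 = (1, -3), r² = 100/4 = 25.

25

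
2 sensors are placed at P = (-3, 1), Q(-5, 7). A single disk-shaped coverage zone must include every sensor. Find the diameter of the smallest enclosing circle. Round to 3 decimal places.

6.325

The smallest circle enclosing two points has them as diameter endpoints.
Centre = midpoint = (-4, 4); r² = |PQ|²/4 = 40/4 = 10.
Diameter = 2r = 2√10 ≈ 6.325.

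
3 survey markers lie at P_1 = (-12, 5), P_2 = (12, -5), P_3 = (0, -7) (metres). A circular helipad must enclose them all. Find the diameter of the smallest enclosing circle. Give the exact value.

Side lengths²: P_1P_2² = 676, P_1P_3² = 288, P_2P_3² = 148.
Since P_1P_2² = 676 ≥ 288 + 148 = 436, the angle opposite P_1P_2 is not acute, so the smallest enclosing circle has P_1P_2 as diameter.
Centre = midpoint of P_1P_2 = (0, 0), r² = 676/4 = 169.
Diameter = 2r = 2√169 = 26.

26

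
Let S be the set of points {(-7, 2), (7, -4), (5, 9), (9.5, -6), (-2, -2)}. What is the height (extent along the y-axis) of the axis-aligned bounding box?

max y = 9, min y = -6, so height = 15.

15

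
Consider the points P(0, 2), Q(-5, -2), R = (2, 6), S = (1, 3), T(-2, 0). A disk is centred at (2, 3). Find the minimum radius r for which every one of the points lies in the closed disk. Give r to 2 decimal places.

8.60

The required radius is the distance from (2, 3) to the farthest point.
Squared distances: 5, 74, 9, 1, 25.
Maximum is 74, attained at Q.
r = √74 ≈ 8.60.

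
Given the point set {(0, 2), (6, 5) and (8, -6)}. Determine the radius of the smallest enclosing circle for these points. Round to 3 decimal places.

5.893

Call the three points A, B, C in the order given.
Side lengths²: AB² = 45, AC² = 128, BC² = 125.
Since AC² = 128 < 125 + 45 = 170, the triangle is acute, so the smallest enclosing circle is the circumcircle.
Circumcentre = (31/6, -5/6), r² = 625/18.
r = √(625/18) ≈ 5.893.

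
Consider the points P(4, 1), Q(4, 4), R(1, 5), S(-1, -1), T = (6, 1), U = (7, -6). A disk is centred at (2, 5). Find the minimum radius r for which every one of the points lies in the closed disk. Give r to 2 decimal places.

12.08

The required radius is the distance from (2, 5) to the farthest point.
Squared distances: 20, 5, 1, 45, 32, 146.
Maximum is 146, attained at U.
r = √146 ≈ 12.08.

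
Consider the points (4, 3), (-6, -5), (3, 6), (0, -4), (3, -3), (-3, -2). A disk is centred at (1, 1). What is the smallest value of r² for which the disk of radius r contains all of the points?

85

The required radius is the distance from (1, 1) to the farthest point.
Squared distances: 13, 85, 29, 26, 20, 25.
Maximum is 85, attained at (-6, -5).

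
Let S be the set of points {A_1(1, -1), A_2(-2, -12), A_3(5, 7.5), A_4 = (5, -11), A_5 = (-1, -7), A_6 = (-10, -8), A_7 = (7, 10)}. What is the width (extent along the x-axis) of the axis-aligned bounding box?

max x = 7, min x = -10, so width = 17.

17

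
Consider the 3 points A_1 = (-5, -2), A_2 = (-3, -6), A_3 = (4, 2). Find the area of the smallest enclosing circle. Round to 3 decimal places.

88.933

Side lengths²: A_1A_2² = 20, A_1A_3² = 97, A_2A_3² = 113.
Since A_2A_3² = 113 < 97 + 20 = 117, the triangle is acute, so the smallest enclosing circle is the circumcircle.
Circumcentre = (7/22, -81/44), r² = 54805/1936.
Area = π·r² = π·54805/1936 ≈ 88.933.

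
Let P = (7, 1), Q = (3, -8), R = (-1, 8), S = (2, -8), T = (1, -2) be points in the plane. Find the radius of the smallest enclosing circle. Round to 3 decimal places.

The farthest pair is Q–R with squared distance 272. The circle on this segment as diameter has centre (1, 0) and r² = 272/4 = 68.
Check P: distance² to centre = 37 ≤ 68, so it lies inside.
All remaining points lie in this disk, and no smaller disk contains both endpoints, so this is the minimum enclosing circle.
r = √68 ≈ 8.246.

8.246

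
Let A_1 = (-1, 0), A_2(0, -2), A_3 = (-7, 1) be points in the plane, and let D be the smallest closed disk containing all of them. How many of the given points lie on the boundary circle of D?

Side lengths²: A_1A_2² = 5, A_1A_3² = 37, A_2A_3² = 58.
Since A_2A_3² = 58 ≥ 37 + 5 = 42, the angle opposite A_2A_3 is not acute, so the smallest enclosing circle has A_2A_3 as diameter.
Centre = midpoint of A_2A_3 = (-3.5, -0.5), r² = 58/4 = 14.5.
The points at distance exactly r from the centre are A_2, A_3 — 2 points.

2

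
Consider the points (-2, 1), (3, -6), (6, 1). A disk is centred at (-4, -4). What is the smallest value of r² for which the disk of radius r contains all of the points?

The required radius is the distance from (-4, -4) to the farthest point.
Squared distances: 29, 53, 125.
Maximum is 125, attained at (6, 1).

125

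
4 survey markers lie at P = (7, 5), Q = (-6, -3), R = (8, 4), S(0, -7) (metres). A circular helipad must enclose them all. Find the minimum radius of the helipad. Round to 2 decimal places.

7.83

A smallest enclosing disk is always determined by at most three of the input points on its boundary.
The farthest pair is Q–R with squared distance 245. The circle on this segment as diameter has centre (1, 0.5) and r² = 245/4 = 61.25.
Check P: distance² to centre = 56.25 ≤ 61.25, so it lies inside.
All remaining points lie in this disk, and no smaller disk contains both endpoints, so this is the minimum enclosing circle.
r = √(61.25) ≈ 7.83.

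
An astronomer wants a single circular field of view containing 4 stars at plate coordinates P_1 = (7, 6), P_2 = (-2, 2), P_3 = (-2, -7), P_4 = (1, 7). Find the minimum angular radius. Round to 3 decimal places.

7.906

A smallest enclosing disk is always determined by at most three of the input points on its boundary.
The farthest pair is P_1–P_3 with squared distance 250. The circle on this segment as diameter has centre (2.5, -0.5) and r² = 250/4 = 62.5.
Check P_2: distance² to centre = 26.5 ≤ 62.5, so it lies inside.
All remaining points lie in this disk, and no smaller disk contains both endpoints, so this is the minimum enclosing circle.
r = √(62.5) ≈ 7.906.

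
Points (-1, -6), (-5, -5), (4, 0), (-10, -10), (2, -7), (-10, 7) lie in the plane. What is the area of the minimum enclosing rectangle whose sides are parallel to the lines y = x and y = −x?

312

In coordinates u = x + y, v = x − y the rectangle is axis-aligned; the map (x,y)→(u,v) scales areas by 2.
u-values: -7, -10, 4, -20, -5, -3; range = 4 − (-20) = 24.
v-values: 5, 0, 4, 0, 9, -17; range = 9 − (-17) = 26.
Area = (24 × 26) / 2 = 312.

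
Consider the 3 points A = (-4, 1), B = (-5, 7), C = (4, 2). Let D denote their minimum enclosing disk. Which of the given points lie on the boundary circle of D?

Side lengths²: AB² = 37, AC² = 65, BC² = 106.
Since BC² = 106 ≥ 65 + 37 = 102, the angle opposite BC is not acute, so the smallest enclosing circle has BC as diameter.
Centre = midpoint of BC = (-0.5, 4.5), r² = 106/4 = 26.5.
The points at distance exactly r from the centre are B, C — 2 points.

B, C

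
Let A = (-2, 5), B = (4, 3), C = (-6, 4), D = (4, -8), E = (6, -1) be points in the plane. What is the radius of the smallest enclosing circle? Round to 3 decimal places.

7.810

A smallest enclosing disk is always determined by at most three of the input points on its boundary.
The farthest pair is C–D with squared distance 244. The circle on this segment as diameter has centre (-1, -2) and r² = 244/4 = 61.
Check A: distance² to centre = 50 ≤ 61, so it lies inside.
All remaining points lie in this disk, and no smaller disk contains both endpoints, so this is the minimum enclosing circle.
r = √61 ≈ 7.810.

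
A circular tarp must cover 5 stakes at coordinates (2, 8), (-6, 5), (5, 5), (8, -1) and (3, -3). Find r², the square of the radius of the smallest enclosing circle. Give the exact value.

58

The farthest pair is (-6, 5)–(8, -1) with squared distance 232. The circle on this segment as diameter has centre (1, 2) and r² = 232/4 = 58.
Check (2, 8): distance² to centre = 37 ≤ 58, so it lies inside.
All remaining points lie in this disk, and no smaller disk contains both endpoints, so this is the minimum enclosing circle.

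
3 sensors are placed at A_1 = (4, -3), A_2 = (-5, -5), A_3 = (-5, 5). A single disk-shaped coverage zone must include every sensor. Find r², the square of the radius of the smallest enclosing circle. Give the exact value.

12325/324

Side lengths²: A_1A_2² = 85, A_1A_3² = 145, A_2A_3² = 100.
Since A_1A_3² = 145 < 100 + 85 = 185, the triangle is acute, so the smallest enclosing circle is the circumcircle.
Circumcentre = (-25/18, 0), r² = 12325/324.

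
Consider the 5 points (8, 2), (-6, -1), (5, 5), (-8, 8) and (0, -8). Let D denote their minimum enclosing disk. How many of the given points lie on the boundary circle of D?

3

The minimum enclosing circle is determined by three boundary points: (8, 2), (-8, 8), (0, -8).
Their circumcentre is (-18/13, 17/13) with r² = 14965/169.
The farthest remaining point (5, 5) is at distance² 9193/169 ≤ 14965/169.
The points at distance exactly r from the centre are (8, 2), (-8, 8), (0, -8) — 3 points.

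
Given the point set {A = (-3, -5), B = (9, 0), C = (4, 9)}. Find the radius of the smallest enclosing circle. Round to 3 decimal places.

Side lengths²: AB² = 169, AC² = 245, BC² = 106.
Since AC² = 245 < 169 + 106 = 275, the triangle is acute, so the smallest enclosing circle is the circumcircle.
Circumcentre = (49/38, 61/38), r² = 44785/722.
r = √(44785/722) ≈ 7.876.

7.876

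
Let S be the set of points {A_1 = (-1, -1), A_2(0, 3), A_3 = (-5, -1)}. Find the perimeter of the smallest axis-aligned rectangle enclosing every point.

18

Width = max x − min x = 0 − (-5) = 5.
Height = max y − min y = 3 − (-1) = 4.
Perimeter = 2(5 + 4) = 18.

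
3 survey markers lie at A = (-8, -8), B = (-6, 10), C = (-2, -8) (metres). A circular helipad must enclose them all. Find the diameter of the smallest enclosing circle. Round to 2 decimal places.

Side lengths²: AB² = 328, AC² = 36, BC² = 340.
Since BC² = 340 < 328 + 36 = 364, the triangle is acute, so the smallest enclosing circle is the circumcircle.
Circumcentre = (-5, 7/9), r² = 6970/81.
Diameter = 2r = 2√(6970/81) ≈ 18.55.

18.55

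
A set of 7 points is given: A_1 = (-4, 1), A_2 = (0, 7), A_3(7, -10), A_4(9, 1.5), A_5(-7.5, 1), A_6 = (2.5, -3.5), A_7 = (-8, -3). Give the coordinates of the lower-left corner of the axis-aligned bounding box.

x-range [-8, 9], y-range [-10, 7].
The lower-left corner is (-8, -10).

(-8, -10)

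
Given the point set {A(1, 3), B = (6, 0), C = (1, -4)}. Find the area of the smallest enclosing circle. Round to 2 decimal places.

Side lengths²: AB² = 34, AC² = 49, BC² = 41.
Since AC² = 49 < 41 + 34 = 75, the triangle is acute, so the smallest enclosing circle is the circumcircle.
Circumcentre = (2.3, -0.5), r² = 13.94.
Area = π·r² = π·13.94 ≈ 43.79.

43.79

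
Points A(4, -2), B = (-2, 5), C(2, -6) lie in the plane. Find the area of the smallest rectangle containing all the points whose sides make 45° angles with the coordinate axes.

52.5

In coordinates u = x + y, v = x − y the rectangle is axis-aligned; the map (x,y)→(u,v) scales areas by 2.
u-values: 2, 3, -4; range = 3 − (-4) = 7.
v-values: 6, -7, 8; range = 8 − (-7) = 15.
Area = (7 × 15) / 2 = 52.5.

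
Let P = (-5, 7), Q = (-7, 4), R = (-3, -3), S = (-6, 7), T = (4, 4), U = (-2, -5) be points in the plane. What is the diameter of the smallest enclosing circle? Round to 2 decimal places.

By Welzl's lemma the MEC is supported by two points (diametrically opposite) or three points (on a circumcircle).
The minimum enclosing circle is determined by three boundary points: S, T, U.
Their circumcentre is (-13/6, 29/18) with r² = 7085/162.
The farthest remaining point P is at distance² 6005/162 ≤ 7085/162.
Diameter = 2r = 2√(7085/162) ≈ 13.23.

13.23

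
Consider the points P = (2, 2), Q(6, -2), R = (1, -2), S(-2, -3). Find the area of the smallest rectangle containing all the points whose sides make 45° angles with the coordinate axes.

In coordinates u = x + y, v = x − y the rectangle is axis-aligned; the map (x,y)→(u,v) scales areas by 2.
u-values: 4, 4, -1, -5; range = 4 − (-5) = 9.
v-values: 0, 8, 3, 1; range = 8 − 0 = 8.
Area = (9 × 8) / 2 = 36.

36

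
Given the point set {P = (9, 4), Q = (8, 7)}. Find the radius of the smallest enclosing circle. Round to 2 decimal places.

The smallest circle enclosing two points has them as diameter endpoints.
Centre = midpoint = (8.5, 5.5); r² = |PQ|²/4 = 10/4 = 2.5.
r = √(2.5) ≈ 1.58.

1.58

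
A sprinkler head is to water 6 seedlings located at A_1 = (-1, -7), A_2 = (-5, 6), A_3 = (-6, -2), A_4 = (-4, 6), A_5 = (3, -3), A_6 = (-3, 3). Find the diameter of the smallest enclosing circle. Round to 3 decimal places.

The minimum enclosing circle of a finite set is fixed by two of the points (as a diameter) or three (as a circumcircle).
The farthest pair is A_1–A_2 with squared distance 185. The circle on this segment as diameter has centre (-3, -0.5) and r² = 185/4 = 46.25.
Check A_3: distance² to centre = 11.25 ≤ 46.25, so it lies inside.
All remaining points lie in this disk, and no smaller disk contains both endpoints, so this is the minimum enclosing circle.
Diameter = 2r = 2√(46.25) ≈ 13.601.

13.601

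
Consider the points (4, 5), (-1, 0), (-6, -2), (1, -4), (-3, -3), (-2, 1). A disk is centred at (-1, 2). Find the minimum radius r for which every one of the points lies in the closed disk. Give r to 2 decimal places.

6.40

The required radius is the distance from (-1, 2) to the farthest point.
Squared distances: 34, 4, 41, 40, 29, 2.
Maximum is 41, attained at (-6, -2).
r = √41 ≈ 6.40.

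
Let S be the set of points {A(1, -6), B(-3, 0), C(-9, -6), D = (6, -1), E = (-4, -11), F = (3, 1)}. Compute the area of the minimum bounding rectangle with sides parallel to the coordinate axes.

180

x ranges over [-9, 6], width 15.
y ranges over [-11, 1], height 12.
Area = 15 × 12 = 180.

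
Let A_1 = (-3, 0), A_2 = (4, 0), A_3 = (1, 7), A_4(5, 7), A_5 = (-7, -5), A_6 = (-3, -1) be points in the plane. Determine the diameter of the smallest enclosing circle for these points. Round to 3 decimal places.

The minimum enclosing circle of a finite set is fixed by two of the points (as a diameter) or three (as a circumcircle).
The farthest pair is A_4–A_5 with squared distance 288. The circle on this segment as diameter has centre (-1, 1) and r² = 288/4 = 72.
Check A_1: distance² to centre = 5 ≤ 72, so it lies inside.
All remaining points lie in this disk, and no smaller disk contains both endpoints, so this is the minimum enclosing circle.
Diameter = 2r = 2√72 ≈ 16.971.

16.971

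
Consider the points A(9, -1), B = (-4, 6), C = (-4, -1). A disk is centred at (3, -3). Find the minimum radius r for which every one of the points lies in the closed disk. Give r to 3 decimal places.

The required radius is the distance from (3, -3) to the farthest point.
Squared distances: 40, 130, 53.
Maximum is 130, attained at B.
r = √130 ≈ 11.402.

11.402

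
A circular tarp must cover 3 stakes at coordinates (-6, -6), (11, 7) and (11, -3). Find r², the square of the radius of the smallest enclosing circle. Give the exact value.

Call the three points A, B, C in the order given.
Side lengths²: AB² = 458, AC² = 298, BC² = 100.
Since AB² = 458 ≥ 298 + 100 = 398, the angle opposite AB is not acute, so the smallest enclosing circle has AB as diameter.
Centre = midpoint of AB = (2.5, 0.5), r² = 458/4 = 114.5.

114.5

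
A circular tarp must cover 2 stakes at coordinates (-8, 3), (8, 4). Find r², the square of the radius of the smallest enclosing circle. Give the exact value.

64.25

The smallest circle enclosing two points has them as diameter endpoints.
Centre = midpoint = (0, 3.5); r² = |(-8, 3)−(8, 4)|²/4 = 257/4 = 64.25.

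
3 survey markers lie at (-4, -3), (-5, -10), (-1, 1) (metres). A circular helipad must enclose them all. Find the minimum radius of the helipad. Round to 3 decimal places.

5.852

Call the three points A, B, C in the order given.
Side lengths²: AB² = 50, AC² = 25, BC² = 137.
Since BC² = 137 ≥ 50 + 25 = 75, the angle opposite BC is not acute, so the smallest enclosing circle has BC as diameter.
Centre = midpoint of BC = (-3, -4.5), r² = 137/4 = 34.25.
r = √(34.25) ≈ 5.852.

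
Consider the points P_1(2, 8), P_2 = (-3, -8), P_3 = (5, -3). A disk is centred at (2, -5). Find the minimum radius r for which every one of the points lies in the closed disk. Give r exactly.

13

The required radius is the distance from (2, -5) to the farthest point.
Squared distances: 169, 34, 13.
Maximum is 169, attained at P_1.
r = √169 = 13.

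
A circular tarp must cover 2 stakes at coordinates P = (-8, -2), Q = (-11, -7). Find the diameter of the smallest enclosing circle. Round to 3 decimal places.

5.831

The smallest circle enclosing two points has them as diameter endpoints.
Centre = midpoint = (-9.5, -4.5); r² = |PQ|²/4 = 34/4 = 8.5.
Diameter = 2r = 2√(8.5) ≈ 5.831.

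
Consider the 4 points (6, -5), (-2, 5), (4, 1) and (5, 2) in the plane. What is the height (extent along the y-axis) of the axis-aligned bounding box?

10

max y = 5, min y = -5, so height = 10.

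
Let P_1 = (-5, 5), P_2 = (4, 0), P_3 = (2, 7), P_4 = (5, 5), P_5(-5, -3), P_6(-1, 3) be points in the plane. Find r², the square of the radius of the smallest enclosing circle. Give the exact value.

41

The farthest pair is P_4–P_5 with squared distance 164. The circle on this segment as diameter has centre (0, 1) and r² = 164/4 = 41.
Check P_1: distance² to centre = 41 ≤ 41, so it lies inside.
All remaining points lie in this disk, and no smaller disk contains both endpoints, so this is the minimum enclosing circle.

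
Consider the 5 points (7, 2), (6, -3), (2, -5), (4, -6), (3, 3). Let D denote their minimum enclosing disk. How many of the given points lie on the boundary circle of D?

A smallest enclosing disk is always determined by at most three of the input points on its boundary.
The minimum enclosing circle is determined by three boundary points: (7, 2), (4, -6), (3, 3).
Their circumcentre is (281/70, -101/70) with r² = 50881/2450.
The farthest remaining point (2, -5) is at distance² 40941/2450 ≤ 50881/2450.
The points at distance exactly r from the centre are (7, 2), (4, -6), (3, 3) — 3 points.

3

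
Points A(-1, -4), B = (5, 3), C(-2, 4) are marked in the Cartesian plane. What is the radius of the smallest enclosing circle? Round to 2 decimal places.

Side lengths²: AB² = 85, AC² = 65, BC² = 50.
Since AB² = 85 < 65 + 50 = 115, the triangle is acute, so the smallest enclosing circle is the circumcircle.
Circumcentre = (23/22, 7/22), r² = 5525/242.
r = √(5525/242) ≈ 4.78.

4.78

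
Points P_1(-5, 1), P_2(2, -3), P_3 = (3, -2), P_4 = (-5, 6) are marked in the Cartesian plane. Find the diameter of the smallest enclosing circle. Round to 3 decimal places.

11.402

By Welzl's lemma the MEC is supported by two points (diametrically opposite) or three points (on a circumcircle).
The farthest pair is P_2–P_4 with squared distance 130. The circle on this segment as diameter has centre (-1.5, 1.5) and r² = 130/4 = 32.5.
Check P_1: distance² to centre = 12.5 ≤ 32.5, so it lies inside.
All remaining points lie in this disk, and no smaller disk contains both endpoints, so this is the minimum enclosing circle.
Diameter = 2r = 2√(32.5) ≈ 11.402.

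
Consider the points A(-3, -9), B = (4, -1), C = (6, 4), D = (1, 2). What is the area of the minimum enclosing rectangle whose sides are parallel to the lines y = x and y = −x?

77

In coordinates u = x + y, v = x − y the rectangle is axis-aligned; the map (x,y)→(u,v) scales areas by 2.
u-values: -12, 3, 10, 3; range = 10 − (-12) = 22.
v-values: 6, 5, 2, -1; range = 6 − (-1) = 7.
Area = (22 × 7) / 2 = 77.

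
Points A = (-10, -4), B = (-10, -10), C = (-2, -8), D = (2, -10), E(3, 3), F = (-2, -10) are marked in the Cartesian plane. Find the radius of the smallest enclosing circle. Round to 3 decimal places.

The minimum enclosing circle of a finite set is fixed by two of the points (as a diameter) or three (as a circumcircle).
The farthest pair is B–E with squared distance 338. The circle on this segment as diameter has centre (-3.5, -3.5) and r² = 338/4 = 84.5.
Check A: distance² to centre = 42.5 ≤ 84.5, so it lies inside.
All remaining points lie in this disk, and no smaller disk contains both endpoints, so this is the minimum enclosing circle.
r = √(84.5) ≈ 9.192.

9.192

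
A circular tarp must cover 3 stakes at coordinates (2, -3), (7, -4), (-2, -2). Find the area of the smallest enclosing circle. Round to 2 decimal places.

Call the three points A, B, C in the order given.
Side lengths²: AB² = 26, AC² = 17, BC² = 85.
Since BC² = 85 ≥ 26 + 17 = 43, the angle opposite BC is not acute, so the smallest enclosing circle has BC as diameter.
Centre = midpoint of BC = (2.5, -3), r² = 85/4 = 21.25.
Area = π·r² = π·21.25 ≈ 66.76.

66.76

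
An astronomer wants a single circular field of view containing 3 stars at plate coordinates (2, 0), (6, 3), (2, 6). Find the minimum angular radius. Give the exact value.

Call the three points A, B, C in the order given.
Side lengths²: AB² = 25, AC² = 36, BC² = 25.
Since AC² = 36 < 25 + 25 = 50, the triangle is acute, so the smallest enclosing circle is the circumcircle.
Circumcentre = (2.875, 3), r² = 9.765625.
r = √(9.765625) = 3.125.

3.125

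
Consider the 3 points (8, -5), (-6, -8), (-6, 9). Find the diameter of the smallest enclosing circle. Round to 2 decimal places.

20.25

Call the three points A, B, C in the order given.
Side lengths²: AB² = 205, AC² = 392, BC² = 289.
Since AC² = 392 < 289 + 205 = 494, the triangle is acute, so the smallest enclosing circle is the circumcircle.
Circumcentre = (-0.5, 0.5), r² = 102.5.
Diameter = 2r = 2√(102.5) ≈ 20.25.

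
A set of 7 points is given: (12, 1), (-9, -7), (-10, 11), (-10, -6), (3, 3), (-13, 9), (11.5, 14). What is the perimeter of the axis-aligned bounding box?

Width = max x − min x = 12 − (-13) = 25.
Height = max y − min y = 14 − (-7) = 21.
Perimeter = 2(25 + 21) = 92.

92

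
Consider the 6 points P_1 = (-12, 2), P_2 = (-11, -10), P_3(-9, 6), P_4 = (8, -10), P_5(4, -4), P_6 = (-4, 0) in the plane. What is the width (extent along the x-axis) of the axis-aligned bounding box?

20

max x = 8, min x = -12, so width = 20.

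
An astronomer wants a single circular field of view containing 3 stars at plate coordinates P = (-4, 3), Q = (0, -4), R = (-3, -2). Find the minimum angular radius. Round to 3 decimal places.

4.031

Side lengths²: PQ² = 65, PR² = 26, QR² = 13.
Since PQ² = 65 ≥ 26 + 13 = 39, the angle opposite PQ is not acute, so the smallest enclosing circle has PQ as diameter.
Centre = midpoint of PQ = (-2, -0.5), r² = 65/4 = 16.25.
r = √(16.25) ≈ 4.031.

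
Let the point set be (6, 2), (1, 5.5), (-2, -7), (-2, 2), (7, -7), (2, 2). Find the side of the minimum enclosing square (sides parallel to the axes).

The bounding box has width 9 and height 12.5.
An axis-aligned square enclosing the set must have side ≥ max(width, height).
So the minimum side is max(9, 12.5) = 12.5.

12.5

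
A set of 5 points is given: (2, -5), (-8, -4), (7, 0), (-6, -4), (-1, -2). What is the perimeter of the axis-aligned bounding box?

40

Width = max x − min x = 7 − (-8) = 15.
Height = max y − min y = 0 − (-5) = 5.
Perimeter = 2(15 + 5) = 40.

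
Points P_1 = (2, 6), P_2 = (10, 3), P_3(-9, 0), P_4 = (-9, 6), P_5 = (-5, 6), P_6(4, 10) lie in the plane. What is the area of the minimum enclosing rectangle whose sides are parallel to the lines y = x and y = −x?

In coordinates u = x + y, v = x − y the rectangle is axis-aligned; the map (x,y)→(u,v) scales areas by 2.
u-values: 8, 13, -9, -3, 1, 14; range = 14 − (-9) = 23.
v-values: -4, 7, -9, -15, -11, -6; range = 7 − (-15) = 22.
Area = (23 × 22) / 2 = 253.

253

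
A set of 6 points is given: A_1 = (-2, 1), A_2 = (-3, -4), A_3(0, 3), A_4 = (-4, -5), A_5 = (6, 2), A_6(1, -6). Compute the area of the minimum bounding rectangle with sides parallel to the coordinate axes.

x ranges over [-4, 6], width 10.
y ranges over [-6, 3], height 9.
Area = 10 × 9 = 90.

90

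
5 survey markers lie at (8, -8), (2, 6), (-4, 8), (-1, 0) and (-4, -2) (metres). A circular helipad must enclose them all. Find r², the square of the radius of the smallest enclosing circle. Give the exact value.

100

The farthest pair is (8, -8)–(-4, 8) with squared distance 400. The circle on this segment as diameter has centre (2, 0) and r² = 400/4 = 100.
Check (2, 6): distance² to centre = 36 ≤ 100, so it lies inside.
All remaining points lie in this disk, and no smaller disk contains both endpoints, so this is the minimum enclosing circle.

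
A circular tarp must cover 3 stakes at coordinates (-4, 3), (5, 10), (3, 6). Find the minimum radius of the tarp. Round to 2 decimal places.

5.70

Call the three points A, B, C in the order given.
Side lengths²: AB² = 130, AC² = 58, BC² = 20.
Since AB² = 130 ≥ 58 + 20 = 78, the angle opposite AB is not acute, so the smallest enclosing circle has AB as diameter.
Centre = midpoint of AB = (0.5, 6.5), r² = 130/4 = 32.5.
r = √(32.5) ≈ 5.70.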